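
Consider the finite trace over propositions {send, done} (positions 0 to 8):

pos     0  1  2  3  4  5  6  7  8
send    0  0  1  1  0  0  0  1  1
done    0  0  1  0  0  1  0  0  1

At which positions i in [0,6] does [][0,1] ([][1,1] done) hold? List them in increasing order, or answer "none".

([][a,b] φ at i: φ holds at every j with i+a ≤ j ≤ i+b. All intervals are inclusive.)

Evaluate at each i in [0,6]:
  i=0: ✗ (fails at j=0)
  i=1: ✗ (fails at j=2)
  i=2: ✗ (fails at j=2)
  i=3: ✗ (fails at j=3)
  i=4: ✗ (fails at j=5)
  i=5: ✗ (fails at j=5)
  i=6: ✗ (fails at j=6)

none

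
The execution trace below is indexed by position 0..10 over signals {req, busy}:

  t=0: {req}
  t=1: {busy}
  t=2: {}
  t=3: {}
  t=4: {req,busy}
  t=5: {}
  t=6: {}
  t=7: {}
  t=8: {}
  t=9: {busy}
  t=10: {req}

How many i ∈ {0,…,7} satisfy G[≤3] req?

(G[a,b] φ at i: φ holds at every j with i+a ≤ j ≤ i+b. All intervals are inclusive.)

Evaluate at each i in [0,7]:
  i=0: ✗ (fails at j=1)
  i=1: ✗ (fails at j=1)
  i=2: ✗ (fails at j=2)
  i=3: ✗ (fails at j=3)
  i=4: ✗ (fails at j=5)
  i=5: ✗ (fails at j=5)
  i=6: ✗ (fails at j=6)
  i=7: ✗ (fails at j=7)
Positions where it holds: {} → 0.

0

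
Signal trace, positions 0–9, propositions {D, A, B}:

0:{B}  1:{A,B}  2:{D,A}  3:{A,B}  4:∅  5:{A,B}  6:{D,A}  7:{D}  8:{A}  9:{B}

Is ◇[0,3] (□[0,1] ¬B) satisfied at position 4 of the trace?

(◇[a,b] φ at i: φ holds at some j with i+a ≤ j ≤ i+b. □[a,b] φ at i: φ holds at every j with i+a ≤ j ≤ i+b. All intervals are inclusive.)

Check □[0,1] ¬B at each j in [4,7]:
  j=4: fails at 5
  j=5: fails at 5
  j=6: holds on [6,7]
  j=7: holds on [7,8]
Found at j=6 → formula holds.

Holds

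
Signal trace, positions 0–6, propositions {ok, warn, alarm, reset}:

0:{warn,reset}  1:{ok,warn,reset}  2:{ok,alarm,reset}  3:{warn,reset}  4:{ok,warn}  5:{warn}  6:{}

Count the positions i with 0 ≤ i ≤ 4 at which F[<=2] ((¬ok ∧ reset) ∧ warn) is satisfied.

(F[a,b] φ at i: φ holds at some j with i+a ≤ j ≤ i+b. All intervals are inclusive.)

4

Evaluate at each i in [0,4]:
  i=0: ✓ (witness j=0)
  i=1: ✓ (witness j=3)
  i=2: ✓ (witness j=3)
  i=3: ✓ (witness j=3)
  i=4: ✗ (none in [4,6])
Positions where it holds: {0, 1, 2, 3} → 4.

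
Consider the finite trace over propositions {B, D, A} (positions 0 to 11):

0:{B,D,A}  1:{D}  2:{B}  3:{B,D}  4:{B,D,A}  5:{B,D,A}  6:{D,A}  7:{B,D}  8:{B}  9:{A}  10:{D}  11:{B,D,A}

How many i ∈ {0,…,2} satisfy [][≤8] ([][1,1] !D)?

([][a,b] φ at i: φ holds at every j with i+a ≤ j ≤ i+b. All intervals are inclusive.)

0

Evaluate at each i in [0,2]:
  i=0: ✗ (fails at j=0)
  i=1: ✗ (fails at j=2)
  i=2: ✗ (fails at j=2)
Positions where it holds: {} → 0.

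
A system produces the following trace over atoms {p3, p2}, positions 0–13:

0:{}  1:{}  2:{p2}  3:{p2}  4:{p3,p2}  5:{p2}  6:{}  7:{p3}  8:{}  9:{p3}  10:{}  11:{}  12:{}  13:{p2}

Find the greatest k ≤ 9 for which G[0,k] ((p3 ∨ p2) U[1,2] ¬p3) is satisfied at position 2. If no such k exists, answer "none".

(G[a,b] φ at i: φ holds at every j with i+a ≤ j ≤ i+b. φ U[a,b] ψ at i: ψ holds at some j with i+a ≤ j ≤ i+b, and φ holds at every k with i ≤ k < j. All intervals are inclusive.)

((p3 ∨ p2) U[1,2] ¬p3) must hold from j=2 onward; find where it first fails.
  j=2: holds
  j=3: holds
  j=4: holds
  j=5: holds
  j=6: fails
Holds on [2,5], so largest k = 3.

3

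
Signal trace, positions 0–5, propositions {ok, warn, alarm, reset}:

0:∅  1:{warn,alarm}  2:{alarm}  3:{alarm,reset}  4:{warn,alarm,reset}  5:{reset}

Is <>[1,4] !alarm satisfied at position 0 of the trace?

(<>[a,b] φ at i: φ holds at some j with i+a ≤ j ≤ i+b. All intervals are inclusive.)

Check !alarm at each j in [1,4]:
  j=1: false
  j=2: false
  j=3: false
  j=4: false
No position in the window satisfies it → formula fails.

Does not hold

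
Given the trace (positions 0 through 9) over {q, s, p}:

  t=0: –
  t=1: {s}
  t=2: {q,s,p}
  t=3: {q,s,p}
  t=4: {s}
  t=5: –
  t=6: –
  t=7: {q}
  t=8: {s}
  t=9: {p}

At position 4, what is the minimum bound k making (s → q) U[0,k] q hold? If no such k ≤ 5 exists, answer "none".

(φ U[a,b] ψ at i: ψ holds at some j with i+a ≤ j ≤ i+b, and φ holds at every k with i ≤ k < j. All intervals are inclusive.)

Need earliest j ≥ 4 with q, and (s → q) at every k in [4,j-1].
  j=4: rhs fails.
  j=5: rhs fails.
  j=6: rhs fails.
  j=7: rhs holds but lhs fails at k=4.
  j=8: rhs fails.
  j=9: rhs fails.
No witness within the range → none.

none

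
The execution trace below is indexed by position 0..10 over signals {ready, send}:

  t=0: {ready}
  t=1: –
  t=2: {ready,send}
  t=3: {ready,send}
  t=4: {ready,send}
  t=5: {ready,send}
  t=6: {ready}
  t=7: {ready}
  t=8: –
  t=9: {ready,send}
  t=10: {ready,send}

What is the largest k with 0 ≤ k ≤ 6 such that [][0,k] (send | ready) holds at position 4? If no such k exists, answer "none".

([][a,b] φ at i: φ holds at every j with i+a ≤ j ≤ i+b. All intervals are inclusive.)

(send | ready) must hold from j=4 onward; find where it first fails.
  j=4: holds
  j=5: holds
  j=6: holds
  j=7: holds
  j=8: fails
Holds on [4,7], so largest k = 3.

3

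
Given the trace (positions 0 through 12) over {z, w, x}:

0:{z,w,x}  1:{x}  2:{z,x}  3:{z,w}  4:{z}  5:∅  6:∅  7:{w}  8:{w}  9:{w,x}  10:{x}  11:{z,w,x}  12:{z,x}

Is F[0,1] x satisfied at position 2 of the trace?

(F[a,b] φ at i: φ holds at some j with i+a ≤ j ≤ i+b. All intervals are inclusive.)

Holds

Check x at each j in [2,3]:
  j=2: true
  j=3: false
Found at j=2 → formula holds.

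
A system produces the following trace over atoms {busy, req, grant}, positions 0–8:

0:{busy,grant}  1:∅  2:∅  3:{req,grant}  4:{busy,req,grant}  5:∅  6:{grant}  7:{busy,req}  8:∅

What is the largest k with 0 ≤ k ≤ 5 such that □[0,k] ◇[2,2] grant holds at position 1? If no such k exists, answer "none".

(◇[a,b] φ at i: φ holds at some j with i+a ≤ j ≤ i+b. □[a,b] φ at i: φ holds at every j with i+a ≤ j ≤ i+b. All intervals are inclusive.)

◇[2,2] grant must hold from j=1 onward; find where it first fails.
  j=1: holds
  j=2: holds
  j=3: fails
Holds on [1,2], so largest k = 1.

1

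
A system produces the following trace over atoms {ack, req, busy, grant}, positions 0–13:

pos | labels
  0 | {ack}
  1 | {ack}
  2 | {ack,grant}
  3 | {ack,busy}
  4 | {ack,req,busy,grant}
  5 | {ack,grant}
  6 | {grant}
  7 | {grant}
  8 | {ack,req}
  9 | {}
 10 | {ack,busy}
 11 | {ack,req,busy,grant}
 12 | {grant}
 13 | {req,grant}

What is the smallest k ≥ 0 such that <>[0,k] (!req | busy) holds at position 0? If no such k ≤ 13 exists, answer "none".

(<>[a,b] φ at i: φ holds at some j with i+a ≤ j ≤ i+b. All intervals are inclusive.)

Scan j = 0,1,… for (!req | busy):
  j=0: holds
First hit at j=0, so smallest k = 0-0 = 0.

0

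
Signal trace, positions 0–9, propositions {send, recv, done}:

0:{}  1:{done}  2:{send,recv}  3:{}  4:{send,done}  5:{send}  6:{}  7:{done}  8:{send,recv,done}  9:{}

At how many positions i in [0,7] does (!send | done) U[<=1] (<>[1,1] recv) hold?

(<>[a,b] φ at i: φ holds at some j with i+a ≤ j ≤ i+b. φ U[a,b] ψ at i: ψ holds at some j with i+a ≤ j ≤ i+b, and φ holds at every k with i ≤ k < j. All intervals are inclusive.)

Evaluate at each i in [0,7]:
  i=0: ✓ (rhs at j=1; lhs holds on [0,0])
  i=1: ✓ (rhs at j=1)
  i=2: ✗ (no rhs in [2,3])
  i=3: ✗ (no rhs in [3,4])
  i=4: ✗ (no rhs in [4,5])
  i=5: ✗ (no rhs in [5,6])
  i=6: ✓ (rhs at j=7; lhs holds on [6,6])
  i=7: ✓ (rhs at j=7)
Positions where it holds: {0, 1, 6, 7} → 4.

4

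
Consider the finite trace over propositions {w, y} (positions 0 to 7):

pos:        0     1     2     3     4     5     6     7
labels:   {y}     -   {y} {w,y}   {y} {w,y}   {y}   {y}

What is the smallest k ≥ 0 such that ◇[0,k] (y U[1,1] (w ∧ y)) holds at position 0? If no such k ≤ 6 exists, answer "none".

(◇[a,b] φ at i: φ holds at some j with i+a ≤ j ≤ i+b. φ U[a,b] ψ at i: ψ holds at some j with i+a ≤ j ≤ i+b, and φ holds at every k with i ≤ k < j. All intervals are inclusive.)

Scan j = 0,1,… for (y U[1,1] (w ∧ y)):
  j=0: fails
  j=1: fails
  j=2: holds
First hit at j=2, so smallest k = 2-0 = 2.

2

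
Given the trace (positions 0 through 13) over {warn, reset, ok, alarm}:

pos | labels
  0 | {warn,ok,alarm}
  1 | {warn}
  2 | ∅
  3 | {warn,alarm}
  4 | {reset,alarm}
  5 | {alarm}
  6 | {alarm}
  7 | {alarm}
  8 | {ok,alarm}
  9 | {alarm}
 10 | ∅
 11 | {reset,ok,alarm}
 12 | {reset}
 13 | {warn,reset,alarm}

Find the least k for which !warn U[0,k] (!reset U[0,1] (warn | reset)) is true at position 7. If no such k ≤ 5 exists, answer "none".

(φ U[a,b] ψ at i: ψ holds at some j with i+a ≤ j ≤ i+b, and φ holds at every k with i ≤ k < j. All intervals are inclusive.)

Need earliest j ≥ 7 with (!reset U[0,1] (warn | reset)), and !warn at every k in [7,j-1].
  j=7: rhs fails.
  j=8: rhs fails.
  j=9: rhs fails.
  j=10: rhs holds; lhs holds on [7,9]. k = 3.

3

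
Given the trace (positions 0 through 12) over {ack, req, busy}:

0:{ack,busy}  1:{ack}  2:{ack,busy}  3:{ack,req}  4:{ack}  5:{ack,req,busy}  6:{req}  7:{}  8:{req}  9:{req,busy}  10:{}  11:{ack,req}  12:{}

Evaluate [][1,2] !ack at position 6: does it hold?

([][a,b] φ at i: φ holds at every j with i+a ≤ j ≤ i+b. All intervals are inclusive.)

Holds

Check !ack at every j in [7,8]:
  j=7: true
  j=8: true
All positions satisfy it → formula holds.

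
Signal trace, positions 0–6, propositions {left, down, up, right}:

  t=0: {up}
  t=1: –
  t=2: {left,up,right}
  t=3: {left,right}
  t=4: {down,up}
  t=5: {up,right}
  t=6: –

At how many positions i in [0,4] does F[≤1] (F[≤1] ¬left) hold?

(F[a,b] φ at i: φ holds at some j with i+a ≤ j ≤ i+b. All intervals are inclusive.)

5

Evaluate at each i in [0,4]:
  i=0: ✓ (witness j=0)
  i=1: ✓ (witness j=1)
  i=2: ✓ (witness j=3)
  i=3: ✓ (witness j=3)
  i=4: ✓ (witness j=4)
Positions where it holds: {0, 1, 2, 3, 4} → 5.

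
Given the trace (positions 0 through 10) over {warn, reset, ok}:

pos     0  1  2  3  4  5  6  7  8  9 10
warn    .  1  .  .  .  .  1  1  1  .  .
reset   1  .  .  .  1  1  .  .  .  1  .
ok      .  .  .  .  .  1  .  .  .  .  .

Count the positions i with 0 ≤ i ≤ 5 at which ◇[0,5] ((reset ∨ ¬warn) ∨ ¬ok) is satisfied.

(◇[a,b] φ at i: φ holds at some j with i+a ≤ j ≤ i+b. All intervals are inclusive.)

6

Evaluate at each i in [0,5]:
  i=0: ✓ (witness j=0)
  i=1: ✓ (witness j=1)
  i=2: ✓ (witness j=2)
  i=3: ✓ (witness j=3)
  i=4: ✓ (witness j=4)
  i=5: ✓ (witness j=5)
Positions where it holds: {0, 1, 2, 3, 4, 5} → 6.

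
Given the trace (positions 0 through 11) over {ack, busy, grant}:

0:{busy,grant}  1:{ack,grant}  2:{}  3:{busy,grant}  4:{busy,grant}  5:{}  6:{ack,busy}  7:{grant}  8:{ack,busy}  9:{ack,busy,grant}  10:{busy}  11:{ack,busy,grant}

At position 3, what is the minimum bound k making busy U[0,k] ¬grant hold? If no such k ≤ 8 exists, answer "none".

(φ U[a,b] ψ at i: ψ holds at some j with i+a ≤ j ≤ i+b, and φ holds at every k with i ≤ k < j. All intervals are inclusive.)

2

Need earliest j ≥ 3 with ¬grant, and busy at every k in [3,j-1].
  j=3: rhs fails.
  j=4: rhs fails.
  j=5: rhs holds; lhs holds on [3,4]. k = 2.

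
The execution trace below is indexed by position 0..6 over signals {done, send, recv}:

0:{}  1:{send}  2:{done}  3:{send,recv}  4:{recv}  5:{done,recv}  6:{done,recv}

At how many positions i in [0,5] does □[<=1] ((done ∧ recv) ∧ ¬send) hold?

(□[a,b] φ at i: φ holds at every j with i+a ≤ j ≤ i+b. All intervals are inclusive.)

1

Evaluate at each i in [0,5]:
  i=0: ✗ (fails at j=0)
  i=1: ✗ (fails at j=1)
  i=2: ✗ (fails at j=2)
  i=3: ✗ (fails at j=3)
  i=4: ✗ (fails at j=4)
  i=5: ✓ (all of [5,6])
Positions where it holds: {5} → 1.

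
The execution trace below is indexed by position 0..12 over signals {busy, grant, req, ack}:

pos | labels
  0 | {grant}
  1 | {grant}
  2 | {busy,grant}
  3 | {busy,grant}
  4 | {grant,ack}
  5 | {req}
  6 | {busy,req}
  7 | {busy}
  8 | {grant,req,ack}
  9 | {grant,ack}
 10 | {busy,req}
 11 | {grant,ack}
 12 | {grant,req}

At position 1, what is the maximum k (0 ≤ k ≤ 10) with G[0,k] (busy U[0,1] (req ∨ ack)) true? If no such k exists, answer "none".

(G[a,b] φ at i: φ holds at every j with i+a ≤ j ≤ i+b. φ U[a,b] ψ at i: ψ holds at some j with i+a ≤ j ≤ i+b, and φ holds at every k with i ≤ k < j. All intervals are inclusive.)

(busy U[0,1] (req ∨ ack)) must hold from j=1 onward; find where it first fails.
  j=1: fails → no k works.

none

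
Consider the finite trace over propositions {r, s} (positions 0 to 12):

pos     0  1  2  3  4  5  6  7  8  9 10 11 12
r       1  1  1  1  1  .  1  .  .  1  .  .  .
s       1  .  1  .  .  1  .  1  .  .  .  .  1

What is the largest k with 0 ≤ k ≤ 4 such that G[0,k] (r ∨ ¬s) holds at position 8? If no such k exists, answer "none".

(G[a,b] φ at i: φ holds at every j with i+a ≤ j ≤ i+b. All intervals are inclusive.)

(r ∨ ¬s) must hold from j=8 onward; find where it first fails.
  j=8: holds
  j=9: holds
  j=10: holds
  j=11: holds
  j=12: fails
Holds on [8,11], so largest k = 3.

3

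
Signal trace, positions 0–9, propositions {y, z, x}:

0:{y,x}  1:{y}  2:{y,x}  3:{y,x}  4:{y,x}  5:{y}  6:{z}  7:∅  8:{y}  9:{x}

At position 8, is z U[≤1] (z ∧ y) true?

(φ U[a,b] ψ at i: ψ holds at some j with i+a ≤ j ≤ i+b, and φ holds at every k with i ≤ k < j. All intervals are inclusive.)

No

Need some j in [8,9] with (z ∧ y), and z at every k in [8,j-1].
  j=8: (z ∧ y) false.
  j=9: (z ∧ y) false.
No j in the window works → until fails.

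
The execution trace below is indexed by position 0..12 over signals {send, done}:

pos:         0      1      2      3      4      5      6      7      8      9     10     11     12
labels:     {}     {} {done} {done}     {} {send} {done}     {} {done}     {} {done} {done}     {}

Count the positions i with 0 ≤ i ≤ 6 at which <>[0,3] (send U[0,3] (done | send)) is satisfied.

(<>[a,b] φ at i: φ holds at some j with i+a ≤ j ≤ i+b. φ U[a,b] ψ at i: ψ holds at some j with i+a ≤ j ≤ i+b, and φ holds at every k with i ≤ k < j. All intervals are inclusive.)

Evaluate at each i in [0,6]:
  i=0: ✓ (witness j=2)
  i=1: ✓ (witness j=2)
  i=2: ✓ (witness j=2)
  i=3: ✓ (witness j=3)
  i=4: ✓ (witness j=5)
  i=5: ✓ (witness j=5)
  i=6: ✓ (witness j=6)
Positions where it holds: {0, 1, 2, 3, 4, 5, 6} → 7.

7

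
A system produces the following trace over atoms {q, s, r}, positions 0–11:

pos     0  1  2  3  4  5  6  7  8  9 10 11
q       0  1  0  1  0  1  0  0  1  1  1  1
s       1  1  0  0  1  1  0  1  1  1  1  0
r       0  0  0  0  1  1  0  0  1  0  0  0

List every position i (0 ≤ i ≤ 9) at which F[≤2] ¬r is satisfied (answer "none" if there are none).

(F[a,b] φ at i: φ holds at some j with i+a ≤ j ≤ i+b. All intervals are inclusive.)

0, 1, 2, 3, 4, 5, 6, 7, 8, 9

Evaluate at each i in [0,9]:
  i=0: ✓ (witness j=0)
  i=1: ✓ (witness j=1)
  i=2: ✓ (witness j=2)
  i=3: ✓ (witness j=3)
  i=4: ✓ (witness j=6)
  i=5: ✓ (witness j=6)
  i=6: ✓ (witness j=6)
  i=7: ✓ (witness j=7)
  i=8: ✓ (witness j=9)
  i=9: ✓ (witness j=9)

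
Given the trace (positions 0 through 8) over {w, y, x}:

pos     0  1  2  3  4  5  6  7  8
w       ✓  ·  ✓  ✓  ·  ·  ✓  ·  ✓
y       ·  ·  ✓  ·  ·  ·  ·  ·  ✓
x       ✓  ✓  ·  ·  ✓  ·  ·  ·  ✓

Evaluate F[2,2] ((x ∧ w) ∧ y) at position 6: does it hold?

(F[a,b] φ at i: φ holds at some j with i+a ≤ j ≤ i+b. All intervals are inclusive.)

Yes

Check ((x ∧ w) ∧ y) at each j in [8,8]:
  j=8: true
Found at j=8 → formula holds.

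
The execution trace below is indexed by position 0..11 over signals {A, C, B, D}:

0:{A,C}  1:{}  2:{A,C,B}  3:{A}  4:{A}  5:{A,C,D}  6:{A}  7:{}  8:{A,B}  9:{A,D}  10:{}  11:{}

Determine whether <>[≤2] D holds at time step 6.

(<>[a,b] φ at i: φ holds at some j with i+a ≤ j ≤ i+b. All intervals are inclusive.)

Check D at each j in [6,8]:
  j=6: false
  j=7: false
  j=8: false
No position in the window satisfies it → formula fails.

False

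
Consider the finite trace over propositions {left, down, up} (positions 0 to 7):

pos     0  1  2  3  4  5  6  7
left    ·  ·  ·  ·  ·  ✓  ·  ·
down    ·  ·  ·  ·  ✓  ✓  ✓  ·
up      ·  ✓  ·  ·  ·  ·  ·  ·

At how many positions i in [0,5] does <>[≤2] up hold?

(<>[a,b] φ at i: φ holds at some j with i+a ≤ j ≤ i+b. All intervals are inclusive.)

2

Evaluate at each i in [0,5]:
  i=0: ✓ (witness j=1)
  i=1: ✓ (witness j=1)
  i=2: ✗ (none in [2,4])
  i=3: ✗ (none in [3,5])
  i=4: ✗ (none in [4,6])
  i=5: ✗ (none in [5,7])
Positions where it holds: {0, 1} → 2.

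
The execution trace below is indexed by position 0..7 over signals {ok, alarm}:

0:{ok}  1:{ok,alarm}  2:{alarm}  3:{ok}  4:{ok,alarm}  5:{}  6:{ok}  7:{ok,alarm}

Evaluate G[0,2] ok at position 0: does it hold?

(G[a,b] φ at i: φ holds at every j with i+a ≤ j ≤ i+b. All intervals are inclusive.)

False

Check ok at every j in [0,2]:
  j=0: true
  j=1: true
  j=2: false
Fails at j=2 → formula fails.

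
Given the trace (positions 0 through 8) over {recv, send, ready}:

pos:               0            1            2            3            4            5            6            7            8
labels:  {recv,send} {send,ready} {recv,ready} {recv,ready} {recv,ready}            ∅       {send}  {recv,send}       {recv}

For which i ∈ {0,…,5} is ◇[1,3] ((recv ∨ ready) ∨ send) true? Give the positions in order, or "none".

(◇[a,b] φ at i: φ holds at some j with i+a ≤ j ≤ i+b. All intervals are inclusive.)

0, 1, 2, 3, 4, 5

Evaluate at each i in [0,5]:
  i=0: ✓ (witness j=1)
  i=1: ✓ (witness j=2)
  i=2: ✓ (witness j=3)
  i=3: ✓ (witness j=4)
  i=4: ✓ (witness j=6)
  i=5: ✓ (witness j=6)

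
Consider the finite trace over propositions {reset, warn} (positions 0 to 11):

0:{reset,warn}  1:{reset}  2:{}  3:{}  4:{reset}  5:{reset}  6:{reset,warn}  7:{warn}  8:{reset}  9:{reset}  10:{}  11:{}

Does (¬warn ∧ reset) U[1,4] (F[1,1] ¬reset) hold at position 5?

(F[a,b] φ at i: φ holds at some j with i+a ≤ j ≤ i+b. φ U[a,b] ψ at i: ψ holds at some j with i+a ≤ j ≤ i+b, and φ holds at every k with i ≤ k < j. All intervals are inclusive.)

Holds

Need some j in [6,9] with F[1,1] ¬reset, and (¬warn ∧ reset) at every k in [5,j-1].
  j=6: F[1,1] ¬reset holds; (¬warn ∧ reset) holds at every k in [5,5] → satisfied.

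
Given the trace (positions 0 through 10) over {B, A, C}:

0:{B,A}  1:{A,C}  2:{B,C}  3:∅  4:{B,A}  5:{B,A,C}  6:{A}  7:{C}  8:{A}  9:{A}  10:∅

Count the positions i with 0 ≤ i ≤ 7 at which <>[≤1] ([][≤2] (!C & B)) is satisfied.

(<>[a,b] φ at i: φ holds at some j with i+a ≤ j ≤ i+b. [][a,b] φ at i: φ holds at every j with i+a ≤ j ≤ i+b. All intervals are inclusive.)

Evaluate at each i in [0,7]:
  i=0: ✗ (none in [0,1])
  i=1: ✗ (none in [1,2])
  i=2: ✗ (none in [2,3])
  i=3: ✗ (none in [3,4])
  i=4: ✗ (none in [4,5])
  i=5: ✗ (none in [5,6])
  i=6: ✗ (none in [6,7])
  i=7: ✗ (none in [7,8])
Positions where it holds: {} → 0.

0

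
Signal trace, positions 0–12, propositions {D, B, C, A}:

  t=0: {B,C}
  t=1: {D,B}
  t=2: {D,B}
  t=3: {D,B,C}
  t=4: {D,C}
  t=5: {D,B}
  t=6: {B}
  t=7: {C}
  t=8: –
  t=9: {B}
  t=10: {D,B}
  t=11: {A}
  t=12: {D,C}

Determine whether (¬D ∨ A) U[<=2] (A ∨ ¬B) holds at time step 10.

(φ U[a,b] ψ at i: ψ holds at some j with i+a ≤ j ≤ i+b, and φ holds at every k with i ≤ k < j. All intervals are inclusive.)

Need some j in [10,12] with (A ∨ ¬B), and (¬D ∨ A) at every k in [10,j-1].
  j=10: (A ∨ ¬B) false.
  j=11: (A ∨ ¬B) holds, but (¬D ∨ A) fails at k=10 → not this j.
  j=12: (A ∨ ¬B) holds, but (¬D ∨ A) fails at k=10 → not this j.
No j in the window works → until fails.

Does not hold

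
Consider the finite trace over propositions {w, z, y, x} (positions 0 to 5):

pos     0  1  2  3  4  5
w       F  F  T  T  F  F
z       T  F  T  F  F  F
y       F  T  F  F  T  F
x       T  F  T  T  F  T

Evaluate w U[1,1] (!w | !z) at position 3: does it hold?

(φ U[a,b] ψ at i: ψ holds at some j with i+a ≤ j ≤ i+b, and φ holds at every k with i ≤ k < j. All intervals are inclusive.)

Need some j in [4,4] with (!w | !z), and w at every k in [3,j-1].
  j=4: (!w | !z) holds; w holds at every k in [3,3] → satisfied.

Yes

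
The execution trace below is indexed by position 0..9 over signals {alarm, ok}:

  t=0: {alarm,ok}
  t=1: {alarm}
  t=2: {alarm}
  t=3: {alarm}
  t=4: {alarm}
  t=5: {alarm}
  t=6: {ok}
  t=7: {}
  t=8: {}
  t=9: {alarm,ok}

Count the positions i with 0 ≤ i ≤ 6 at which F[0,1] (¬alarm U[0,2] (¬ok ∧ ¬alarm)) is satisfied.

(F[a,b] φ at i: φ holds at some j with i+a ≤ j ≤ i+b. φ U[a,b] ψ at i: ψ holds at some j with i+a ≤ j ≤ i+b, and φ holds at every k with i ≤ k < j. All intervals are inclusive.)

Evaluate at each i in [0,6]:
  i=0: ✗ (none in [0,1])
  i=1: ✗ (none in [1,2])
  i=2: ✗ (none in [2,3])
  i=3: ✗ (none in [3,4])
  i=4: ✗ (none in [4,5])
  i=5: ✓ (witness j=6)
  i=6: ✓ (witness j=6)
Positions where it holds: {5, 6} → 2.

2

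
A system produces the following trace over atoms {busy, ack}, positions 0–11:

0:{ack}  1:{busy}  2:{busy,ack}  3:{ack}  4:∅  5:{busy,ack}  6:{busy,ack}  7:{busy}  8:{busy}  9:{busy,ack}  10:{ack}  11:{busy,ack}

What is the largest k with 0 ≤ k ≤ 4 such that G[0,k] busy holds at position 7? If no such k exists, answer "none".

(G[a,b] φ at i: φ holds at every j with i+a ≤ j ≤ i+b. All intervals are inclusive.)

2

busy must hold from j=7 onward; find where it first fails.
  j=7: holds
  j=8: holds
  j=9: holds
  j=10: fails
Holds on [7,9], so largest k = 2.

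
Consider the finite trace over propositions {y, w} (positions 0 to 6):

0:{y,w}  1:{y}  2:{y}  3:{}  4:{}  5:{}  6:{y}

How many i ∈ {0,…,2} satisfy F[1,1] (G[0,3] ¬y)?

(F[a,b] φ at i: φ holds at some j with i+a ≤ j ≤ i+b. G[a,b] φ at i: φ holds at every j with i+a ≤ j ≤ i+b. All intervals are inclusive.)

0

Evaluate at each i in [0,2]:
  i=0: ✗ (none in [1,1])
  i=1: ✗ (none in [2,2])
  i=2: ✗ (none in [3,3])
Positions where it holds: {} → 0.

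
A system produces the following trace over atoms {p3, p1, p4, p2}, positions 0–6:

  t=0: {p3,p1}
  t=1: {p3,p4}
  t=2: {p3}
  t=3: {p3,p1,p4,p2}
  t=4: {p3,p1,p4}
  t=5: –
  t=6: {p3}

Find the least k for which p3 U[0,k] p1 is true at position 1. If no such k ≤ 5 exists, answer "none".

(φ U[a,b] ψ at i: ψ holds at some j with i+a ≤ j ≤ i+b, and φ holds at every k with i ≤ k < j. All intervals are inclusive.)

Need earliest j ≥ 1 with p1, and p3 at every k in [1,j-1].
  j=1: rhs fails.
  j=2: rhs fails.
  j=3: rhs holds; lhs holds on [1,2]. k = 2.

2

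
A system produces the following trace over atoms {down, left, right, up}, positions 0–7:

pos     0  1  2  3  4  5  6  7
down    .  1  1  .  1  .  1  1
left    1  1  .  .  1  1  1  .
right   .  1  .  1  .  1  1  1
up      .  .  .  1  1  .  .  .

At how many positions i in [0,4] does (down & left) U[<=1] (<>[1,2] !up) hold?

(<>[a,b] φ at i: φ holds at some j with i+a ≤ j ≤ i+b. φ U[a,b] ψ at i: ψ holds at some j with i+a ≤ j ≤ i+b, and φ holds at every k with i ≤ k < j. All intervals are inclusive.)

4

Evaluate at each i in [0,4]:
  i=0: ✓ (rhs at j=0)
  i=1: ✓ (rhs at j=1)
  i=2: ✗ (lhs fails at k=2 before rhs at j=3)
  i=3: ✓ (rhs at j=3)
  i=4: ✓ (rhs at j=4)
Positions where it holds: {0, 1, 3, 4} → 4.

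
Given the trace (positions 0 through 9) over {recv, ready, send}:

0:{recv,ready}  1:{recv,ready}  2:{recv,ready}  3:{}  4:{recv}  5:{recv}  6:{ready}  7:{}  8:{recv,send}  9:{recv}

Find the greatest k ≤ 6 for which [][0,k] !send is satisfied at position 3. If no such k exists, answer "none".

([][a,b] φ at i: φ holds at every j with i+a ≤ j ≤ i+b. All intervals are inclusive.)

!send must hold from j=3 onward; find where it first fails.
  j=3: holds
  j=4: holds
  j=5: holds
  j=6: holds
  j=7: holds
  j=8: fails
Holds on [3,7], so largest k = 4.

4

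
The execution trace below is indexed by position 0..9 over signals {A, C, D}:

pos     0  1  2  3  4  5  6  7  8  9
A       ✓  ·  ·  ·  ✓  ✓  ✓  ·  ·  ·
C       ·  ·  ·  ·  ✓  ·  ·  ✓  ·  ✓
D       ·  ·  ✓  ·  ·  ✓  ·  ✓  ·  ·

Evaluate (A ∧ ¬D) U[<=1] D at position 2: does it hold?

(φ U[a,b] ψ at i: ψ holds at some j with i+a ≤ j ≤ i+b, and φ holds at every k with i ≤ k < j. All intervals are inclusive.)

True

Need some j in [2,3] with D, and (A ∧ ¬D) at every k in [2,j-1].
  j=2: D holds; no prefix to check → satisfied.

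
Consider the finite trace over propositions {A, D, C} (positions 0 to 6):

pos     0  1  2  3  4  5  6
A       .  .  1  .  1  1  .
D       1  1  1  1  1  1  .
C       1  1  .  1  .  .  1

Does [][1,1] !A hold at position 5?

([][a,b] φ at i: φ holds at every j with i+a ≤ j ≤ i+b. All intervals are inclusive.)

True

Check !A at every j in [6,6]:
  j=6: true
All positions satisfy it → formula holds.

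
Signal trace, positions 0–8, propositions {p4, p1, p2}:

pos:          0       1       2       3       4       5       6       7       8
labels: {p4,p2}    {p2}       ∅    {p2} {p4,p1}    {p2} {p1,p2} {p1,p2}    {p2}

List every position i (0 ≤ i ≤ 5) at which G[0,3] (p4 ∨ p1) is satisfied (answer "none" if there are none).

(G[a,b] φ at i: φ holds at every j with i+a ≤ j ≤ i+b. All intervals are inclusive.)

none

Evaluate at each i in [0,5]:
  i=0: ✗ (fails at j=1)
  i=1: ✗ (fails at j=1)
  i=2: ✗ (fails at j=2)
  i=3: ✗ (fails at j=3)
  i=4: ✗ (fails at j=5)
  i=5: ✗ (fails at j=5)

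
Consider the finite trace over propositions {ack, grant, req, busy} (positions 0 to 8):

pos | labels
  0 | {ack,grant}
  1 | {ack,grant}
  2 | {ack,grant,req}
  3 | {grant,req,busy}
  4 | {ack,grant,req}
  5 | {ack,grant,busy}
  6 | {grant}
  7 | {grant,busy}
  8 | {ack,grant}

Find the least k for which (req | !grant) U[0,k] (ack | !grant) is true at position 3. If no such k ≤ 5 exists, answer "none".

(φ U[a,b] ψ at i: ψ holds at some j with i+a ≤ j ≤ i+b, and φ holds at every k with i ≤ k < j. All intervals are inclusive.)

Need earliest j ≥ 3 with (ack | !grant), and (req | !grant) at every k in [3,j-1].
  j=3: rhs fails.
  j=4: rhs holds; lhs holds on [3,3]. k = 1.

1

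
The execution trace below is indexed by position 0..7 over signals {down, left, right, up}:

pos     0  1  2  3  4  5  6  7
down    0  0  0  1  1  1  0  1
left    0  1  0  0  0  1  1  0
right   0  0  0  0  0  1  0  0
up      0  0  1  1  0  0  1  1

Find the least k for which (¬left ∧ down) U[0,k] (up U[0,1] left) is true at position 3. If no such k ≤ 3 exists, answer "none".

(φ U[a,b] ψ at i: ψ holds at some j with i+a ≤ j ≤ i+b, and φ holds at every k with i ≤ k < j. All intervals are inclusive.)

2

Need earliest j ≥ 3 with (up U[0,1] left), and (¬left ∧ down) at every k in [3,j-1].
  j=3: rhs fails.
  j=4: rhs fails.
  j=5: rhs holds; lhs holds on [3,4]. k = 2.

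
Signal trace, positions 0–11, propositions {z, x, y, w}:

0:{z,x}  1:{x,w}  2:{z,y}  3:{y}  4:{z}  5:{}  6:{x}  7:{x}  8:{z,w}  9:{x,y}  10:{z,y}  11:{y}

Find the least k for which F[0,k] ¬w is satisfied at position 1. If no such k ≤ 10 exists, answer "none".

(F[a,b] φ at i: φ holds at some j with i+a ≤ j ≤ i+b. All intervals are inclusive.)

1

Scan j = 1,2,… for ¬w:
  j=1: fails
  j=2: holds
First hit at j=2, so smallest k = 2-1 = 1.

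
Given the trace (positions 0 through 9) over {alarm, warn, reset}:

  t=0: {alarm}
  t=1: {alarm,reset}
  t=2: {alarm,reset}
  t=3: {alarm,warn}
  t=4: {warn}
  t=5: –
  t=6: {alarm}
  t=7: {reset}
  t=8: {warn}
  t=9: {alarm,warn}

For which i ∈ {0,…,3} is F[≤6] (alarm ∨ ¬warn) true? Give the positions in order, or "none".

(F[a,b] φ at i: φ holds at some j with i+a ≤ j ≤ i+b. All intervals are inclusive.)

Evaluate at each i in [0,3]:
  i=0: ✓ (witness j=0)
  i=1: ✓ (witness j=1)
  i=2: ✓ (witness j=2)
  i=3: ✓ (witness j=3)

0, 1, 2, 3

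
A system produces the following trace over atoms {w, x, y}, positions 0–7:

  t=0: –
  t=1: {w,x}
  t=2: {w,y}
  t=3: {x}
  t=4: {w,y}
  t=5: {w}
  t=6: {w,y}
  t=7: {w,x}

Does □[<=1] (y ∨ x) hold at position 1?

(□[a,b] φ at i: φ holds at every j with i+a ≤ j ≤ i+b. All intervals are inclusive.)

Check (y ∨ x) at every j in [1,2]:
  j=1: true
  j=2: true
All positions satisfy it → formula holds.

Yes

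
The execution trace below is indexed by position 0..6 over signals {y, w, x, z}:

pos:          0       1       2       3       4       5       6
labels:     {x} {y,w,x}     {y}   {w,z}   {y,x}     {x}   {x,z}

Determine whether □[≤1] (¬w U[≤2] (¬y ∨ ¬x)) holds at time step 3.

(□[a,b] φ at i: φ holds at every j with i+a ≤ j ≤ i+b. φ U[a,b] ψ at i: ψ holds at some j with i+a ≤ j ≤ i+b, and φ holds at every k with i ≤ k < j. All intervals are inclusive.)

True

Check (¬w U[≤2] (¬y ∨ ¬x)) at every j in [3,4]:
  j=3: holds
  j=4: holds
All positions satisfy it → formula holds.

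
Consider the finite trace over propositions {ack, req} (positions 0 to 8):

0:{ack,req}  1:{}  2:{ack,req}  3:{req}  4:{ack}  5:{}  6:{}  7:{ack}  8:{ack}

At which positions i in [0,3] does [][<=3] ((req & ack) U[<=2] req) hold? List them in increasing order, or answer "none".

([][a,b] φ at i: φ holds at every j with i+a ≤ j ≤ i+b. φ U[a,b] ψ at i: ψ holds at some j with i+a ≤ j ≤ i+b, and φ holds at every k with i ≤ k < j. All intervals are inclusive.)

Evaluate at each i in [0,3]:
  i=0: ✗ (fails at j=1)
  i=1: ✗ (fails at j=1)
  i=2: ✗ (fails at j=4)
  i=3: ✗ (fails at j=4)

none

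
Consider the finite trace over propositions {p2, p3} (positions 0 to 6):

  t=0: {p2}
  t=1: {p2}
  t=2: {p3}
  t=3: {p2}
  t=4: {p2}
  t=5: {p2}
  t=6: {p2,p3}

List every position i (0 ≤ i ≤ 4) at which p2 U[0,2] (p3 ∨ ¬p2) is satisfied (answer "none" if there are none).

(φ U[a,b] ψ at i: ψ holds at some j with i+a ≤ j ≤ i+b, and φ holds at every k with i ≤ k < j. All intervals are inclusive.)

Evaluate at each i in [0,4]:
  i=0: ✓ (rhs at j=2; lhs holds on [0,1])
  i=1: ✓ (rhs at j=2; lhs holds on [1,1])
  i=2: ✓ (rhs at j=2)
  i=3: ✗ (no rhs in [3,5])
  i=4: ✓ (rhs at j=6; lhs holds on [4,5])

0, 1, 2, 4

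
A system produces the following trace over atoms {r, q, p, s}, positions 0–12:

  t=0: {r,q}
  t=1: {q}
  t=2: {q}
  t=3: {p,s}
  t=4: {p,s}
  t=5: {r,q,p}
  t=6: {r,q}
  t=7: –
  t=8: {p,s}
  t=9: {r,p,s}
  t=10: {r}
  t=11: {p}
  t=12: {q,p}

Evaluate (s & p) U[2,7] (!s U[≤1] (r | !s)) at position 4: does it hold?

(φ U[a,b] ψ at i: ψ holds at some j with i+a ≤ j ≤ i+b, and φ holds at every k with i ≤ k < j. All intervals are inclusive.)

No

Need some j in [6,11] with (!s U[≤1] (r | !s)), and (s & p) at every k in [4,j-1].
  j=6: (!s U[≤1] (r | !s)) holds, but (s & p) fails at k=5 → not this j.
  j=7: (!s U[≤1] (r | !s)) holds, but (s & p) fails at k=5 → not this j.
  j=8: (!s U[≤1] (r | !s)) — fails.
  j=9: (!s U[≤1] (r | !s)) holds, but (s & p) fails at k=5 → not this j.
  j=10: (!s U[≤1] (r | !s)) holds, but (s & p) fails at k=5 → not this j.
  j=11: (!s U[≤1] (r | !s)) holds, but (s & p) fails at k=5 → not this j.
No j in the window works → until fails.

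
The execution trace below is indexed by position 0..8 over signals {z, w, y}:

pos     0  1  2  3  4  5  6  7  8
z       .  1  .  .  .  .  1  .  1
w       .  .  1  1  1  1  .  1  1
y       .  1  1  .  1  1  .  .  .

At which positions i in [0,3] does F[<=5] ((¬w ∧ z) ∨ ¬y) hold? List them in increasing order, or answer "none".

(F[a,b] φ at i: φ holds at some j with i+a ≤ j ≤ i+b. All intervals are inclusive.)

Evaluate at each i in [0,3]:
  i=0: ✓ (witness j=0)
  i=1: ✓ (witness j=1)
  i=2: ✓ (witness j=3)
  i=3: ✓ (witness j=3)

0, 1, 2, 3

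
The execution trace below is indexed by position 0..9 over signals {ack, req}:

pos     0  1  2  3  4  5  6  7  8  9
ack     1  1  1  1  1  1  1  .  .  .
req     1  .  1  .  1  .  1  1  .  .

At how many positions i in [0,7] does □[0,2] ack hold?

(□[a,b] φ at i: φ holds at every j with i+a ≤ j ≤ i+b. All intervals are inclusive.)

5

Evaluate at each i in [0,7]:
  i=0: ✓ (all of [0,2])
  i=1: ✓ (all of [1,3])
  i=2: ✓ (all of [2,4])
  i=3: ✓ (all of [3,5])
  i=4: ✓ (all of [4,6])
  i=5: ✗ (fails at j=7)
  i=6: ✗ (fails at j=7)
  i=7: ✗ (fails at j=7)
Positions where it holds: {0, 1, 2, 3, 4} → 5.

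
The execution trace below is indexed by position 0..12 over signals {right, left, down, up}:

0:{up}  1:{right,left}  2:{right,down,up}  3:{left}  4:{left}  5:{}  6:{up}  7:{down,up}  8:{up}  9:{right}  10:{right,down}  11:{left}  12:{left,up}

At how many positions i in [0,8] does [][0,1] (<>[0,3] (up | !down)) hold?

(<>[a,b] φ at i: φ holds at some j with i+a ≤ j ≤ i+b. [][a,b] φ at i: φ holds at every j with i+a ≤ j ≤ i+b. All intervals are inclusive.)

9

Evaluate at each i in [0,8]:
  i=0: ✓ (all of [0,1])
  i=1: ✓ (all of [1,2])
  i=2: ✓ (all of [2,3])
  i=3: ✓ (all of [3,4])
  i=4: ✓ (all of [4,5])
  i=5: ✓ (all of [5,6])
  i=6: ✓ (all of [6,7])
  i=7: ✓ (all of [7,8])
  i=8: ✓ (all of [8,9])
Positions where it holds: {0, 1, 2, 3, 4, 5, 6, 7, 8} → 9.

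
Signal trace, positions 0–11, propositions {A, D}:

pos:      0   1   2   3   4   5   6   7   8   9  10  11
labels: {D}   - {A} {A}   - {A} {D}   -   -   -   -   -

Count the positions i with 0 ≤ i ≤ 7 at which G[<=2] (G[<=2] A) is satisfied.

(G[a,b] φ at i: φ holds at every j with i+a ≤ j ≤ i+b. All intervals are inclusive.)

Evaluate at each i in [0,7]:
  i=0: ✗ (fails at j=0)
  i=1: ✗ (fails at j=1)
  i=2: ✗ (fails at j=2)
  i=3: ✗ (fails at j=3)
  i=4: ✗ (fails at j=4)
  i=5: ✗ (fails at j=5)
  i=6: ✗ (fails at j=6)
  i=7: ✗ (fails at j=7)
Positions where it holds: {} → 0.

0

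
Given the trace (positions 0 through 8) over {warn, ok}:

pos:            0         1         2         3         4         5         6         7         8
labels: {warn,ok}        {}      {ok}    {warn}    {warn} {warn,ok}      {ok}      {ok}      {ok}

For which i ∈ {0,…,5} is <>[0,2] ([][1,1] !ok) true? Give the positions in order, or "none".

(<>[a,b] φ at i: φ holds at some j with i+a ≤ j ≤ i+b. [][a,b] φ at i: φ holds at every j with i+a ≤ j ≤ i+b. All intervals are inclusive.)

0, 1, 2, 3

Evaluate at each i in [0,5]:
  i=0: ✓ (witness j=0)
  i=1: ✓ (witness j=2)
  i=2: ✓ (witness j=2)
  i=3: ✓ (witness j=3)
  i=4: ✗ (none in [4,6])
  i=5: ✗ (none in [5,7])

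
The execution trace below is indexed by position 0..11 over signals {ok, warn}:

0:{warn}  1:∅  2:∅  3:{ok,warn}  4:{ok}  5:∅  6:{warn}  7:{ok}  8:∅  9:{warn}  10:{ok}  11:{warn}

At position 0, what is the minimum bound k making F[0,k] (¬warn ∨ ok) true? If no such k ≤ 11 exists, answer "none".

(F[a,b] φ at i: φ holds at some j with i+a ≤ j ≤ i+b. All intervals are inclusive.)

Scan j = 0,1,… for (¬warn ∨ ok):
  j=0: fails
  j=1: holds
First hit at j=1, so smallest k = 1-0 = 1.

1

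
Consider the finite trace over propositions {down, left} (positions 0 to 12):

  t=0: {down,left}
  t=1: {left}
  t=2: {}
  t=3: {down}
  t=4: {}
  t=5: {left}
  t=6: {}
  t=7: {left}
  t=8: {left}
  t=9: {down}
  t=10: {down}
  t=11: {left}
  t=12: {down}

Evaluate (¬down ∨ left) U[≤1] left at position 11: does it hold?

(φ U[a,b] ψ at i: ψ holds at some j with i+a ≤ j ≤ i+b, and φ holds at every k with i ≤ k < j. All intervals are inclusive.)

Need some j in [11,12] with left, and (¬down ∨ left) at every k in [11,j-1].
  j=11: left holds; no prefix to check → satisfied.

Holds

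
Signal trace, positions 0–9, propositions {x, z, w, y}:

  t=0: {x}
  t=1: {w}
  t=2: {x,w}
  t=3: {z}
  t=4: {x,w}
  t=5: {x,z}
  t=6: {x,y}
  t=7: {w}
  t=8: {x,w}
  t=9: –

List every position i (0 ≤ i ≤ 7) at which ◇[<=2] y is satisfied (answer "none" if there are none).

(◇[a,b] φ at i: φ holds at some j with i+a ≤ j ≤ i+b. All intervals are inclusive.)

4, 5, 6

Evaluate at each i in [0,7]:
  i=0: ✗ (none in [0,2])
  i=1: ✗ (none in [1,3])
  i=2: ✗ (none in [2,4])
  i=3: ✗ (none in [3,5])
  i=4: ✓ (witness j=6)
  i=5: ✓ (witness j=6)
  i=6: ✓ (witness j=6)
  i=7: ✗ (none in [7,9])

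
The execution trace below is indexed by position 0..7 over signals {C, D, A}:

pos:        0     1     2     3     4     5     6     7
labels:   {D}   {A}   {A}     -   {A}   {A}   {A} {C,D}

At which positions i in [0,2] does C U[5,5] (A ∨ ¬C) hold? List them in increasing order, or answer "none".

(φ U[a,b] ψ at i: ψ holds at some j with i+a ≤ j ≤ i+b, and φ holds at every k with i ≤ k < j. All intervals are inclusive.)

Evaluate at each i in [0,2]:
  i=0: ✗ (lhs fails at k=0 before rhs at j=5)
  i=1: ✗ (lhs fails at k=1 before rhs at j=6)
  i=2: ✗ (no rhs in [7,7])

none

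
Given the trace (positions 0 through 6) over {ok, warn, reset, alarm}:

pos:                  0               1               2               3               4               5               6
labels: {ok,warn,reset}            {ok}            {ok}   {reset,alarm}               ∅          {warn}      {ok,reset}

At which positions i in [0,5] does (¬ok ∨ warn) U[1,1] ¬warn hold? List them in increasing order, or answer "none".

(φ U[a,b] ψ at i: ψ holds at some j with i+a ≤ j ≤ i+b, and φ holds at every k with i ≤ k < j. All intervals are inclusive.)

0, 3, 5

Evaluate at each i in [0,5]:
  i=0: ✓ (rhs at j=1; lhs holds on [0,0])
  i=1: ✗ (lhs fails at k=1 before rhs at j=2)
  i=2: ✗ (lhs fails at k=2 before rhs at j=3)
  i=3: ✓ (rhs at j=4; lhs holds on [3,3])
  i=4: ✗ (no rhs in [5,5])
  i=5: ✓ (rhs at j=6; lhs holds on [5,5])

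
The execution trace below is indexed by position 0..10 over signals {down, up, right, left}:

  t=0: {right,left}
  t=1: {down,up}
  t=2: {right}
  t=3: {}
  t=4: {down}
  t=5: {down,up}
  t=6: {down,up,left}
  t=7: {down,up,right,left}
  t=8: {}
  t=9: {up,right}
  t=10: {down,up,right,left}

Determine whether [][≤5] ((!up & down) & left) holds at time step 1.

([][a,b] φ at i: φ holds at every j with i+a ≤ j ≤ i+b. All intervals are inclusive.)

Check ((!up & down) & left) at every j in [1,6]:
  j=1: false
  j=2: false
  j=3: false
  j=4: false
  j=5: false
  j=6: false
Fails at j=1 → formula fails.

False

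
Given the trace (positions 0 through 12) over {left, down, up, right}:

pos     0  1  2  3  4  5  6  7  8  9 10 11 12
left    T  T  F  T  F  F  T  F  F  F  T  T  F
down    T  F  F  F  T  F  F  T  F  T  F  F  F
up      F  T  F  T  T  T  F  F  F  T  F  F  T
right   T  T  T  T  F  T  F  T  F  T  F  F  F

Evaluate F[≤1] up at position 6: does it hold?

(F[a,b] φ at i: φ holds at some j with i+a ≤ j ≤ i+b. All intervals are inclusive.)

Check up at each j in [6,7]:
  j=6: false
  j=7: false
No position in the window satisfies it → formula fails.

No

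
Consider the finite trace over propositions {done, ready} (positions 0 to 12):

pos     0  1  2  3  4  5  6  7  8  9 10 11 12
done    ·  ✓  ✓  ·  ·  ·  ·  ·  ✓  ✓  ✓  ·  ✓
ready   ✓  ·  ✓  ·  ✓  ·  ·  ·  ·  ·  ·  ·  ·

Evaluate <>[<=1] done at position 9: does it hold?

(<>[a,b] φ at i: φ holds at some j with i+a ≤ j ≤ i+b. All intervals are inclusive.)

Check done at each j in [9,10]:
  j=9: true
  j=10: true
Found at j=9 → formula holds.

Holds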